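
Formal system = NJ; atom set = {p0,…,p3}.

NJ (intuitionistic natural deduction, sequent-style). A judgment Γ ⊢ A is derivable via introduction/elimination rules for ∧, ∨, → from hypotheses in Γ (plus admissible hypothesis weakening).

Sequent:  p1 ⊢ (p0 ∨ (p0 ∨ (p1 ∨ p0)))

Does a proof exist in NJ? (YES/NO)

Proof tree:
[∨I₂] p1 ⊢ (p0 ∨ (p0 ∨ (p1 ∨ p0)))
  [∨I₂] p1 ⊢ (p0 ∨ (p1 ∨ p0))
    [∨I₁] p1 ⊢ (p1 ∨ p0)
      [Ax] p1 ⊢ p1

Result: YES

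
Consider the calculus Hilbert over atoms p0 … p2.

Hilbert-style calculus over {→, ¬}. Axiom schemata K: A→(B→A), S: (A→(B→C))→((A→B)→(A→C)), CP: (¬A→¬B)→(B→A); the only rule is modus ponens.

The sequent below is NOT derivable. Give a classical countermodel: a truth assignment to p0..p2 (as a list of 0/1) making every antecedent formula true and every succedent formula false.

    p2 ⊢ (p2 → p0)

Enumerate valuations to refute Γ ⊢ Δ:
  v=000: Γ:[p2=F] Δ:[(p2 → p0)=T] refutes=False
  v=001: Γ:[p2=T] Δ:[(p2 → p0)=F] refutes=True  ← countermodel

Result: [0, 0, 1]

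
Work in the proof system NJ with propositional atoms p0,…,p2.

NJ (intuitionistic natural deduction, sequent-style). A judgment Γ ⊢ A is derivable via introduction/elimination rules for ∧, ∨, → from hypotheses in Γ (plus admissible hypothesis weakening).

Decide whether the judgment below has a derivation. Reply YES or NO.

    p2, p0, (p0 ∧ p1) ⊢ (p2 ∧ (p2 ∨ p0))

Proof tree:
[Wk] p2, p0, (p0 ∧ p1) ⊢ (p2 ∧ (p2 ∨ p0))
  [∧I] p2, p0 ⊢ (p2 ∧ (p2 ∨ p0))
    [Ax] p2 ⊢ p2
    [∨I₂] p0 ⊢ (p2 ∨ p0)
      [Ax] p0 ⊢ p0

Result: YES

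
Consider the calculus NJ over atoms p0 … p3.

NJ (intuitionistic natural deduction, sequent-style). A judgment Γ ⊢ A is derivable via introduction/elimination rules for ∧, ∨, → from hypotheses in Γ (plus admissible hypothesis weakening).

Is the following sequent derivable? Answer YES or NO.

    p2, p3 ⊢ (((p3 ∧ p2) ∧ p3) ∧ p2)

Derivation trace:
[∧I] p2, p3 ⊢ (((p3 ∧ p2) ∧ p3) ∧ p2)
  [∧I] p2, p3 ⊢ ((p3 ∧ p2) ∧ p3)
    [∧I] p2, p3 ⊢ (p3 ∧ p2)
      [Ax] p3 ⊢ p3
      [Ax] p2 ⊢ p2
    [Ax] p3 ⊢ p3
  [Ax] p2 ⊢ p2

Result: YES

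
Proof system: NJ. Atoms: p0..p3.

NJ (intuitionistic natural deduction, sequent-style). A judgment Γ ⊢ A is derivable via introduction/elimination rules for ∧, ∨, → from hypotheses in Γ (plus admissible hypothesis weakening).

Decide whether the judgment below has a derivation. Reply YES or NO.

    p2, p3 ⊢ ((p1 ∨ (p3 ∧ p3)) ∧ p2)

Derivation trace:
[∧I] p2, p3 ⊢ ((p1 ∨ (p3 ∧ p3)) ∧ p2)
  [∨I₂] p3 ⊢ (p1 ∨ (p3 ∧ p3))
    [∧I] p3 ⊢ (p3 ∧ p3)
      [Ax] p3 ⊢ p3
      [Ax] p3 ⊢ p3
  [Ax] p2 ⊢ p2

Result: YES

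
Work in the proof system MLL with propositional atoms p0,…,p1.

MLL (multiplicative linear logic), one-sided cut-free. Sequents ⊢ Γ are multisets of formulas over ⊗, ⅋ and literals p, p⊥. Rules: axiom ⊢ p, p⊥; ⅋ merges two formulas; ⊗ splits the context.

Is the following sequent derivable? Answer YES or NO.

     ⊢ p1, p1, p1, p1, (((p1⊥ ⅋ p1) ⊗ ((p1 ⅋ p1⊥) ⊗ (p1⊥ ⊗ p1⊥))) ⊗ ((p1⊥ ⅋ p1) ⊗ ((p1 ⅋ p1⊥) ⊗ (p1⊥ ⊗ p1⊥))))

Proof tree:
[⊗]  ⊢ p1, p1, p1, p1, (((p1⊥ ⅋ p1) ⊗ ((p1 ⅋ p1⊥) ⊗ (p1⊥ ⊗ p1⊥))) ⊗ ((p1⊥ ⅋ p1) ⊗ ((p1 ⅋ p1⊥) ⊗ (p1⊥ ⊗ p1⊥))))
  [⊗]  ⊢ p1, p1, ((p1⊥ ⅋ p1) ⊗ ((p1 ⅋ p1⊥) ⊗ (p1⊥ ⊗ p1⊥)))
    [⅋]  ⊢ (p1⊥ ⅋ p1)
      [Ax]  ⊢ p1, p1⊥
    [⊗]  ⊢ p1, p1, ((p1 ⅋ p1⊥) ⊗ (p1⊥ ⊗ p1⊥))
      [⅋]  ⊢ (p1 ⅋ p1⊥)
        [Ax]  ⊢ p1, p1⊥
      [⊗]  ⊢ p1, p1, (p1⊥ ⊗ p1⊥)
        [Ax]  ⊢ p1, p1⊥
        [Ax]  ⊢ p1, p1⊥
  [⊗]  ⊢ p1, p1, ((p1⊥ ⅋ p1) ⊗ ((p1 ⅋ p1⊥) ⊗ (p1⊥ ⊗ p1⊥)))
    [⅋]  ⊢ (p1⊥ ⅋ p1)
      [Ax]  ⊢ p1, p1⊥
    [⊗]  ⊢ p1, p1, ((p1 ⅋ p1⊥) ⊗ (p1⊥ ⊗ p1⊥))
      [⅋]  ⊢ (p1 ⅋ p1⊥)
        [Ax]  ⊢ p1, p1⊥
      [⊗]  ⊢ p1, p1, (p1⊥ ⊗ p1⊥)
        [Ax]  ⊢ p1, p1⊥
        [Ax]  ⊢ p1, p1⊥

Result: YES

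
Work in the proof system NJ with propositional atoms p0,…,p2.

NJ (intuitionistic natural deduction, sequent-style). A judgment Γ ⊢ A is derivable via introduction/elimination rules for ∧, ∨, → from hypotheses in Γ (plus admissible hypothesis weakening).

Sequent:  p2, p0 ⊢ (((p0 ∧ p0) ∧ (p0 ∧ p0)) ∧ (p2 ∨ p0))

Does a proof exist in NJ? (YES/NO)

Proof tree:
[∧I] p2, p0 ⊢ (((p0 ∧ p0) ∧ (p0 ∧ p0)) ∧ (p2 ∨ p0))
  [Wk] p0, p2 ⊢ ((p0 ∧ p0) ∧ (p0 ∧ p0))
    [∧I] p0 ⊢ ((p0 ∧ p0) ∧ (p0 ∧ p0))
      [∧I] p0 ⊢ (p0 ∧ p0)
        [Ax] p0 ⊢ p0
        [Ax] p0 ⊢ p0
      [∧I] p0 ⊢ (p0 ∧ p0)
        [Ax] p0 ⊢ p0
        [Ax] p0 ⊢ p0
  [∨I₂] p0 ⊢ (p2 ∨ p0)
    [Ax] p0 ⊢ p0

Result: YES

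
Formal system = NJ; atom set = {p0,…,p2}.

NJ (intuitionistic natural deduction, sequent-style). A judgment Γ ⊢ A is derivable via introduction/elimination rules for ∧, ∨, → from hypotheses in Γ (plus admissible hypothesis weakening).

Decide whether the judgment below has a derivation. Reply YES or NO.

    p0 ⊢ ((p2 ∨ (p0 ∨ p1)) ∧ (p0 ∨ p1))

Derivation (root first):
[∧I] p0 ⊢ ((p2 ∨ (p0 ∨ p1)) ∧ (p0 ∨ p1))
  [∨I₂] p0 ⊢ (p2 ∨ (p0 ∨ p1))
    [∨I₁] p0 ⊢ (p0 ∨ p1)
      [Ax] p0 ⊢ p0
  [∨I₁] p0 ⊢ (p0 ∨ p1)
    [Ax] p0 ⊢ p0

Result: YES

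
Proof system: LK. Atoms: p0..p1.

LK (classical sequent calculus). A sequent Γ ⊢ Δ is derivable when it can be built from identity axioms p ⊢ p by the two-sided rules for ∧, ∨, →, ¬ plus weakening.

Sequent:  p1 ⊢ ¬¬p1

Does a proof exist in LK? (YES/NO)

Derivation (root first):
[¬R] p1 ⊢ ¬¬p1
  [¬L] p1, ¬p1 ⊢ 
    [Ax] p1 ⊢ p1

Result: YES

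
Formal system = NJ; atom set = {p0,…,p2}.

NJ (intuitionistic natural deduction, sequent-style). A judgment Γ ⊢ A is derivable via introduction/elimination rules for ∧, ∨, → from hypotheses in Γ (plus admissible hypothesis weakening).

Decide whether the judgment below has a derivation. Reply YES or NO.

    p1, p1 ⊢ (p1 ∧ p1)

Derivation (root first):
[Wk] p1, p1 ⊢ (p1 ∧ p1)
  [∧I] p1 ⊢ (p1 ∧ p1)
    [Ax] p1 ⊢ p1
    [Ax] p1 ⊢ p1

Result: YES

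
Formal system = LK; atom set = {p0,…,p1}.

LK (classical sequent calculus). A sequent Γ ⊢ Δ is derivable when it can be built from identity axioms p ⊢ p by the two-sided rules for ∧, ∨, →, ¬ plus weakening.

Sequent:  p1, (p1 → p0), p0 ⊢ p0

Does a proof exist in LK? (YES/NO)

Proof tree:
[WL] p1, (p1 → p0), p0 ⊢ p0
  [→L] p1, (p1 → p0) ⊢ p0
    [Ax] p1 ⊢ p1
    [Ax] p0 ⊢ p0

Result: YES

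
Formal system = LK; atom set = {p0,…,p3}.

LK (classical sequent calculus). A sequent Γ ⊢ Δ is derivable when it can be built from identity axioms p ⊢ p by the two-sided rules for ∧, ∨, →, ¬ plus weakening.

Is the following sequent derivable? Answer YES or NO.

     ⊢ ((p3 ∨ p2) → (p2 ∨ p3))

Derivation trace:
[→R]  ⊢ ((p3 ∨ p2) → (p2 ∨ p3))
  [∨R] (p3 ∨ p2) ⊢ (p2 ∨ p3)
    [∨L] (p3 ∨ p2) ⊢ p2, p3
      [Ax] p3 ⊢ p3
      [Ax] p2 ⊢ p2

Result: YES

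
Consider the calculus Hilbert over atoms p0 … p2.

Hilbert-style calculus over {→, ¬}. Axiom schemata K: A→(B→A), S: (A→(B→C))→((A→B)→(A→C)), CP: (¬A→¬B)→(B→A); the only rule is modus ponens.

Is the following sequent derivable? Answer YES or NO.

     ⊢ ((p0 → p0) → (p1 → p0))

Enumerate valuations to refute Γ ⊢ Δ:
  v=000: Γ:[] Δ:[((p0 → p0) → (p1 → p0))=T] refutes=False
  v=001: Γ:[] Δ:[((p0 → p0) → (p1 → p0))=T] refutes=False
  v=010: Γ:[] Δ:[((p0 → p0) → (p1 → p0))=F] refutes=True  ← countermodel

Result: NO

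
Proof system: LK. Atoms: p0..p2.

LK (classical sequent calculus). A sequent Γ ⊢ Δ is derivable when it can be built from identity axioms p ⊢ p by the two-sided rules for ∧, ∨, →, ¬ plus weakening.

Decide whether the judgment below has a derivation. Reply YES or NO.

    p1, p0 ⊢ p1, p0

Derivation trace:
[WR] p1, p0 ⊢ p1, p0
  [WL] p1, p0 ⊢ p1
    [Ax] p1 ⊢ p1

Result: YES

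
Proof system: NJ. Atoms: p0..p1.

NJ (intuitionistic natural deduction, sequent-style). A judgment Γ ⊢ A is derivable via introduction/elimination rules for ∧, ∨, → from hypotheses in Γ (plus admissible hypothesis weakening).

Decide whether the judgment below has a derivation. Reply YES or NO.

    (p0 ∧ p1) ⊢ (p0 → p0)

Proof tree:
[Wk] (p0 ∧ p1) ⊢ (p0 → p0)
  [→I]  ⊢ (p0 → p0)
    [Ax] p0 ⊢ p0

Result: YES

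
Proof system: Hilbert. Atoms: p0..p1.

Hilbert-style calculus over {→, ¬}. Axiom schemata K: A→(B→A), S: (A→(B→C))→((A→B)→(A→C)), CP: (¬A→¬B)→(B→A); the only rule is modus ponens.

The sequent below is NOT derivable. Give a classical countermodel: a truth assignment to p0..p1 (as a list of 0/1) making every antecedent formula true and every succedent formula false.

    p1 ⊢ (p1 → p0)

Enumerate valuations to refute Γ ⊢ Δ:
  v=00: Γ:[p1=F] Δ:[(p1 → p0)=T] refutes=False
  v=01: Γ:[p1=T] Δ:[(p1 → p0)=F] refutes=True  ← countermodel

Result: [0, 1]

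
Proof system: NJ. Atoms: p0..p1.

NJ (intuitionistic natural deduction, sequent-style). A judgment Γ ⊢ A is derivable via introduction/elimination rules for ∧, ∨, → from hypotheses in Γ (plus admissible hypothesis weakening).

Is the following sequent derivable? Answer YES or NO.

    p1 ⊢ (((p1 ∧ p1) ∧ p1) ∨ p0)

Proof tree:
[∨I₁] p1 ⊢ (((p1 ∧ p1) ∧ p1) ∨ p0)
  [∧I] p1 ⊢ ((p1 ∧ p1) ∧ p1)
    [∧I] p1 ⊢ (p1 ∧ p1)
      [Ax] p1 ⊢ p1
      [Ax] p1 ⊢ p1
    [Ax] p1 ⊢ p1

Result: YES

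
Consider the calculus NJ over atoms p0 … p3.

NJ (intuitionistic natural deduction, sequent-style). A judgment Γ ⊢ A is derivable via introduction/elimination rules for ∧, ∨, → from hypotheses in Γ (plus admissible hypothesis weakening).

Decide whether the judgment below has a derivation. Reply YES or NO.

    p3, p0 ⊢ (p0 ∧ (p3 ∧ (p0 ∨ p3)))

Derivation trace:
[∧I] p3, p0 ⊢ (p0 ∧ (p3 ∧ (p0 ∨ p3)))
  [Ax] p0 ⊢ p0
  [∧I] p3 ⊢ (p3 ∧ (p0 ∨ p3))
    [Ax] p3 ⊢ p3
    [∨I₂] p3 ⊢ (p0 ∨ p3)
      [Ax] p3 ⊢ p3

Result: YES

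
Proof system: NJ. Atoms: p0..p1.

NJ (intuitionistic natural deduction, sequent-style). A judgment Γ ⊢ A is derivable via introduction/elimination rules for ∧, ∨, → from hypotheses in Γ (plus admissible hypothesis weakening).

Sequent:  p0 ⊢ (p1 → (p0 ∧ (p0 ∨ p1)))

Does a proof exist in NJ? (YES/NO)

Derivation (root first):
[→I] p0 ⊢ (p1 → (p0 ∧ (p0 ∨ p1)))
  [∧I] p1, p0 ⊢ (p0 ∧ (p0 ∨ p1))
    [Ax] p0 ⊢ p0
    [∨I₂] p1 ⊢ (p0 ∨ p1)
      [Ax] p1 ⊢ p1

Result: YES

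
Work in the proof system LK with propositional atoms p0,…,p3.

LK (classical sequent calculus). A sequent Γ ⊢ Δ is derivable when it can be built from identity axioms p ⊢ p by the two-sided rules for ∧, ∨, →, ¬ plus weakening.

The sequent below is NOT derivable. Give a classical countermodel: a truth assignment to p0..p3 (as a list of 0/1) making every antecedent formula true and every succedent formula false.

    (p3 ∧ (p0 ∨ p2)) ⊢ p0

Search for a countermodel by truth-table:
  v=0000: Γ:[(p3 ∧ (p0 ∨ p2))=F] Δ:[p0=F] refutes=False
  v=0001: Γ:[(p3 ∧ (p0 ∨ p2))=F] Δ:[p0=F] refutes=False
  v=0010: Γ:[(p3 ∧ (p0 ∨ p2))=F] Δ:[p0=F] refutes=False
  v=0011: Γ:[(p3 ∧ (p0 ∨ p2))=T] Δ:[p0=F] refutes=True  ← countermodel

Result: [0, 0, 1, 1]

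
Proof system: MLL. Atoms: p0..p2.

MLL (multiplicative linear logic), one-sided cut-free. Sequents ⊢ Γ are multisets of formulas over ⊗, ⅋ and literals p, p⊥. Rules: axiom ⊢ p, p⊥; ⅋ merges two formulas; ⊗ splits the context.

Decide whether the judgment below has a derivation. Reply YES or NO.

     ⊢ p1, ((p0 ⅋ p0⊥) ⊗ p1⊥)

Proof tree:
[⊗]  ⊢ p1, ((p0 ⅋ p0⊥) ⊗ p1⊥)
  [⅋]  ⊢ (p0 ⅋ p0⊥)
    [Ax]  ⊢ p0, p0⊥
  [Ax]  ⊢ p1, p1⊥

Result: YES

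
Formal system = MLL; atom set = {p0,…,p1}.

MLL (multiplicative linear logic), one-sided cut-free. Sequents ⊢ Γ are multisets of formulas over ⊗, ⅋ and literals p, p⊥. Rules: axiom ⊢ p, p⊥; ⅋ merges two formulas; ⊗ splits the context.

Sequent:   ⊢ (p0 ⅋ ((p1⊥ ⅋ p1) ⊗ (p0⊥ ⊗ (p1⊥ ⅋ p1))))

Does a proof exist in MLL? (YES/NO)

Proof tree:
[⅋]  ⊢ (p0 ⅋ ((p1⊥ ⅋ p1) ⊗ (p0⊥ ⊗ (p1⊥ ⅋ p1))))
  [⊗]  ⊢ p0, ((p1⊥ ⅋ p1) ⊗ (p0⊥ ⊗ (p1⊥ ⅋ p1)))
    [⅋]  ⊢ (p1⊥ ⅋ p1)
      [Ax]  ⊢ p1, p1⊥
    [⊗]  ⊢ p0, (p0⊥ ⊗ (p1⊥ ⅋ p1))
      [Ax]  ⊢ p0, p0⊥
      [⅋]  ⊢ (p1⊥ ⅋ p1)
        [Ax]  ⊢ p1, p1⊥

Result: YES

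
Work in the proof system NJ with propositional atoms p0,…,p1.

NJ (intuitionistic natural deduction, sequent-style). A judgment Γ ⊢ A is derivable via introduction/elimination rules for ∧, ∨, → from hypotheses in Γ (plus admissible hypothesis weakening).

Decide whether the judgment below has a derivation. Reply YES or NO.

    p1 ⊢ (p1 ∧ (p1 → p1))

Proof tree:
[∧I] p1 ⊢ (p1 ∧ (p1 → p1))
  [Ax] p1 ⊢ p1
  [→I]  ⊢ (p1 → p1)
    [Ax] p1 ⊢ p1

Result: YES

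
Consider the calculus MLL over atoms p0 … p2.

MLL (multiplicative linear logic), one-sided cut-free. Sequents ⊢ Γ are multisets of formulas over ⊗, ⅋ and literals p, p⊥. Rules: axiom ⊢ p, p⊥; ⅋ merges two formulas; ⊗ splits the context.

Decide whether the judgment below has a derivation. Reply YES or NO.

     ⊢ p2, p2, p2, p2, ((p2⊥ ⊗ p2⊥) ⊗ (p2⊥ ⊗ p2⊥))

Derivation (root first):
[⊗]  ⊢ p2, p2, p2, p2, ((p2⊥ ⊗ p2⊥) ⊗ (p2⊥ ⊗ p2⊥))
  [⊗]  ⊢ p2, p2, (p2⊥ ⊗ p2⊥)
    [Ax]  ⊢ p2, p2⊥
    [Ax]  ⊢ p2, p2⊥
  [⊗]  ⊢ p2, p2, (p2⊥ ⊗ p2⊥)
    [Ax]  ⊢ p2, p2⊥
    [Ax]  ⊢ p2, p2⊥

Result: YES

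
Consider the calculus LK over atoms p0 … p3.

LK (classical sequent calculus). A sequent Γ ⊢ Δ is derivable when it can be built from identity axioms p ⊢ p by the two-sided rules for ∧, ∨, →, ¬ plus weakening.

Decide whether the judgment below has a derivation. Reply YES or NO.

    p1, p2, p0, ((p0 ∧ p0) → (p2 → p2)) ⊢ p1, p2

Proof tree:
[→L] p1, p2, p0, ((p0 ∧ p0) → (p2 → p2)) ⊢ p1, p2
  [∧R] p1, p0 ⊢ p1, (p0 ∧ p0)
    [Ax] p0 ⊢ p0
    [WR] p1 ⊢ p1, p0
      [Ax] p1 ⊢ p1
  [→L] p2, (p2 → p2) ⊢ p2
    [Ax] p2 ⊢ p2
    [Ax] p2 ⊢ p2

Result: YES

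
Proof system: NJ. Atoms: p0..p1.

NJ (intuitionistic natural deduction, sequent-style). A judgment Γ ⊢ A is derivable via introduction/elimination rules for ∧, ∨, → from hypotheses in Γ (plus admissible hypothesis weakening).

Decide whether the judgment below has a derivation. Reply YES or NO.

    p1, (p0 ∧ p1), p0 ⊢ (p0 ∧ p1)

Derivation (root first):
[∧I] p1, (p0 ∧ p1), p0 ⊢ (p0 ∧ p1)
  [Wk] p0, p1, (p0 ∧ p1) ⊢ p0
    [Wk] p0, p1 ⊢ p0
      [Ax] p0 ⊢ p0
  [Ax] p1 ⊢ p1

Result: YES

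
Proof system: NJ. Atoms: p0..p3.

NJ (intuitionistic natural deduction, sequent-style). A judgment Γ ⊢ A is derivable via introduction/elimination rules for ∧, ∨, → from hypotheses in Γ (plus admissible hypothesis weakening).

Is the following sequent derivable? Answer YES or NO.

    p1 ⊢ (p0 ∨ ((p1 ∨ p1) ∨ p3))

Derivation trace:
[∨I₂] p1 ⊢ (p0 ∨ ((p1 ∨ p1) ∨ p3))
  [∨I₁] p1 ⊢ ((p1 ∨ p1) ∨ p3)
    [∨I₁] p1 ⊢ (p1 ∨ p1)
      [Ax] p1 ⊢ p1

Result: YES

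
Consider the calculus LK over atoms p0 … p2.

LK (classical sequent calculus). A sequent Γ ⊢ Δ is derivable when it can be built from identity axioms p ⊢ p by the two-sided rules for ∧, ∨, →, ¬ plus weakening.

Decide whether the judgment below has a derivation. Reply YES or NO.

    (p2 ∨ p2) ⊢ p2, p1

Derivation (root first):
[WR] (p2 ∨ p2) ⊢ p2, p1
  [∨L] (p2 ∨ p2) ⊢ p2
    [Ax] p2 ⊢ p2
    [Ax] p2 ⊢ p2

Result: YES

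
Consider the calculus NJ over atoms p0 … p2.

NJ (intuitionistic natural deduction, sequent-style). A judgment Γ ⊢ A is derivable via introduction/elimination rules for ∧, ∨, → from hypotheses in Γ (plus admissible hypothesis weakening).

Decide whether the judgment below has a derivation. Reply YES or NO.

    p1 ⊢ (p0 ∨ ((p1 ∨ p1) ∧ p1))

Derivation (root first):
[∨I₂] p1 ⊢ (p0 ∨ ((p1 ∨ p1) ∧ p1))
  [∧I] p1 ⊢ ((p1 ∨ p1) ∧ p1)
    [∨I₁] p1 ⊢ (p1 ∨ p1)
      [Ax] p1 ⊢ p1
    [Ax] p1 ⊢ p1

Result: YES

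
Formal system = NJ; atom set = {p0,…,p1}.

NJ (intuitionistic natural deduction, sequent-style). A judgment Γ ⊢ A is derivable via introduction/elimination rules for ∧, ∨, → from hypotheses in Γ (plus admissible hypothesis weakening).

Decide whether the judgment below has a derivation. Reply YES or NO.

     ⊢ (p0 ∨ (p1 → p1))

Derivation trace:
[∨I₂]  ⊢ (p0 ∨ (p1 → p1))
  [→I]  ⊢ (p1 → p1)
    [Ax] p1 ⊢ p1

Result: YES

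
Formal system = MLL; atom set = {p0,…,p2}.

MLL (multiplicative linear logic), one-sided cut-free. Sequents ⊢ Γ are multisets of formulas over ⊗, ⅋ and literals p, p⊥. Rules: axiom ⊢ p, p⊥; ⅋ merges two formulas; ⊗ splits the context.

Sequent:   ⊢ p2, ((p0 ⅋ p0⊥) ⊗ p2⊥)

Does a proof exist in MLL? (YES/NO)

Proof tree:
[⊗]  ⊢ p2, ((p0 ⅋ p0⊥) ⊗ p2⊥)
  [⅋]  ⊢ (p0 ⅋ p0⊥)
    [Ax]  ⊢ p0, p0⊥
  [Ax]  ⊢ p2, p2⊥

Result: YES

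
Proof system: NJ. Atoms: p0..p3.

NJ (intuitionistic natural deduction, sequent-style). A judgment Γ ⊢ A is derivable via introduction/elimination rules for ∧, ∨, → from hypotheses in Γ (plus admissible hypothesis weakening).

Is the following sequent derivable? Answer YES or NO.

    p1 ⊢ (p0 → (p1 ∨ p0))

Derivation (root first):
[Wk] p1 ⊢ (p0 → (p1 ∨ p0))
  [→I]  ⊢ (p0 → (p1 ∨ p0))
    [∨I₂] p0 ⊢ (p1 ∨ p0)
      [Ax] p0 ⊢ p0

Result: YES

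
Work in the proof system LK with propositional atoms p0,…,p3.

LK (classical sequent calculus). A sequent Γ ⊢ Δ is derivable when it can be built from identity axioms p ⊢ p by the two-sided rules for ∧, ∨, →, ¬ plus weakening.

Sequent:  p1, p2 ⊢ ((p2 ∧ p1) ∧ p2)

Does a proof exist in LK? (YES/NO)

Derivation trace:
[∧R] p1, p2 ⊢ ((p2 ∧ p1) ∧ p2)
  [∧R] p1, p2 ⊢ (p2 ∧ p1)
    [Ax] p2 ⊢ p2
    [Ax] p1 ⊢ p1
  [Ax] p2 ⊢ p2

Result: YES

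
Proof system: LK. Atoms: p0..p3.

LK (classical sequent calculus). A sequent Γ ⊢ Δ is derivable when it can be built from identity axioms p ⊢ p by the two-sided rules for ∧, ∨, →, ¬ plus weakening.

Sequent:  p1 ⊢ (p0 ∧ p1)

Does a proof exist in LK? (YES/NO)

Truth-table refutation:
  v=0000: Γ:[p1=F] Δ:[(p0 ∧ p1)=F] refutes=False
  v=0001: Γ:[p1=F] Δ:[(p0 ∧ p1)=F] refutes=False
  v=0010: Γ:[p1=F] Δ:[(p0 ∧ p1)=F] refutes=False
  v=0011: Γ:[p1=F] Δ:[(p0 ∧ p1)=F] refutes=False
  v=0100: Γ:[p1=T] Δ:[(p0 ∧ p1)=F] refutes=True  ← countermodel

Result: NO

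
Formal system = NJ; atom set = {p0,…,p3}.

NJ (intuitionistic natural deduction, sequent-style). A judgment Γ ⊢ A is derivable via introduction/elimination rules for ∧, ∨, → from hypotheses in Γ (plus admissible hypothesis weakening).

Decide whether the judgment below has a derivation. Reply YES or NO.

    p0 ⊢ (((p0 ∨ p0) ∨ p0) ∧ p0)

Proof tree:
[∧I] p0 ⊢ (((p0 ∨ p0) ∨ p0) ∧ p0)
  [∨I₁] p0 ⊢ ((p0 ∨ p0) ∨ p0)
    [∨I₁] p0 ⊢ (p0 ∨ p0)
      [Ax] p0 ⊢ p0
  [Ax] p0 ⊢ p0

Result: YES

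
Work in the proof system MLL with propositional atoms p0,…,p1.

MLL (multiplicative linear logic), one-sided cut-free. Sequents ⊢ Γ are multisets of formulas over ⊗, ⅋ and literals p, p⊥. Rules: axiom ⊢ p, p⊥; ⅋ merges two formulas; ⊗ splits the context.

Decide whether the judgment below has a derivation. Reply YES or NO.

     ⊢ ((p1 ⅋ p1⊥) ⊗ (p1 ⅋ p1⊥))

Proof tree:
[⊗]  ⊢ ((p1 ⅋ p1⊥) ⊗ (p1 ⅋ p1⊥))
  [⅋]  ⊢ (p1 ⅋ p1⊥)
    [Ax]  ⊢ p1, p1⊥
  [⅋]  ⊢ (p1 ⅋ p1⊥)
    [Ax]  ⊢ p1, p1⊥

Result: YES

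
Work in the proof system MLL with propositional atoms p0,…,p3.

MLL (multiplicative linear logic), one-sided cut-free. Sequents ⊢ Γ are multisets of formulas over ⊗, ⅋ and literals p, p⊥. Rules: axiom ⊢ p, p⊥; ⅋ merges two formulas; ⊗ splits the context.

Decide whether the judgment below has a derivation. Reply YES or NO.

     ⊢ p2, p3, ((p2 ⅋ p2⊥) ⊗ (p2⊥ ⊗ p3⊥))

Derivation trace:
[⊗]  ⊢ p2, p3, ((p2 ⅋ p2⊥) ⊗ (p2⊥ ⊗ p3⊥))
  [⅋]  ⊢ (p2 ⅋ p2⊥)
    [Ax]  ⊢ p2, p2⊥
  [⊗]  ⊢ p2, p3, (p2⊥ ⊗ p3⊥)
    [Ax]  ⊢ p2, p2⊥
    [Ax]  ⊢ p3, p3⊥

Result: YES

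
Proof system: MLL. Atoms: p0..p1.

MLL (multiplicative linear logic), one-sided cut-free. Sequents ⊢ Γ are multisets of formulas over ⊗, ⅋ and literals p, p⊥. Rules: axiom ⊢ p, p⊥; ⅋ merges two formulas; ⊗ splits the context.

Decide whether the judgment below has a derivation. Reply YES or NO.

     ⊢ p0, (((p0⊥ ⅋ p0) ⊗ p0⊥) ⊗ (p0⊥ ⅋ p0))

Proof tree:
[⊗]  ⊢ p0, (((p0⊥ ⅋ p0) ⊗ p0⊥) ⊗ (p0⊥ ⅋ p0))
  [⊗]  ⊢ p0, ((p0⊥ ⅋ p0) ⊗ p0⊥)
    [⅋]  ⊢ (p0⊥ ⅋ p0)
      [Ax]  ⊢ p0, p0⊥
    [Ax]  ⊢ p0, p0⊥
  [⅋]  ⊢ (p0⊥ ⅋ p0)
    [Ax]  ⊢ p0, p0⊥

Result: YES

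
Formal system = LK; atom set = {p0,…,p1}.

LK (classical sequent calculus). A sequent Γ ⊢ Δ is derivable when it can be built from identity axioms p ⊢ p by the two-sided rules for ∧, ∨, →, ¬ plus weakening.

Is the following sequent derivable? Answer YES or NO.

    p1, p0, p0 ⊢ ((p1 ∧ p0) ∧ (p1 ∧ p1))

Derivation trace:
[WL] p1, p0, p0 ⊢ ((p1 ∧ p0) ∧ (p1 ∧ p1))
  [∧R] p1, p0 ⊢ ((p1 ∧ p0) ∧ (p1 ∧ p1))
    [∧R] p1, p0 ⊢ (p1 ∧ p0)
      [Ax] p1 ⊢ p1
      [Ax] p0 ⊢ p0
    [∧R] p1 ⊢ (p1 ∧ p1)
      [Ax] p1 ⊢ p1
      [Ax] p1 ⊢ p1

Result: YES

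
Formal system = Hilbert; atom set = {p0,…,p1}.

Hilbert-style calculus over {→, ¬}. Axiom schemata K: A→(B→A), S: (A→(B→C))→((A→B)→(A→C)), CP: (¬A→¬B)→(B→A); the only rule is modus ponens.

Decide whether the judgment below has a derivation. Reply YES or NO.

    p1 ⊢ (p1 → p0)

Enumerate valuations to refute Γ ⊢ Δ:
  v=00: Γ:[p1=F] Δ:[(p1 → p0)=T] refutes=False
  v=01: Γ:[p1=T] Δ:[(p1 → p0)=F] refutes=True  ← countermodel

Result: NO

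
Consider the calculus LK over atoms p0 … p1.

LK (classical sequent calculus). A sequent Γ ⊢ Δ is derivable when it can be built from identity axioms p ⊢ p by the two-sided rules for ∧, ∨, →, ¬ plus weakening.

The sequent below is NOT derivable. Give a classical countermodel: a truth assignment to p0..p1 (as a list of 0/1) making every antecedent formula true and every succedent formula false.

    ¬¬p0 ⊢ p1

Truth-table refutation:
  v=00: Γ:[¬¬p0=F] Δ:[p1=F] refutes=False
  v=01: Γ:[¬¬p0=F] Δ:[p1=T] refutes=False
  v=10: Γ:[¬¬p0=T] Δ:[p1=F] refutes=True  ← countermodel

Result: [1, 0]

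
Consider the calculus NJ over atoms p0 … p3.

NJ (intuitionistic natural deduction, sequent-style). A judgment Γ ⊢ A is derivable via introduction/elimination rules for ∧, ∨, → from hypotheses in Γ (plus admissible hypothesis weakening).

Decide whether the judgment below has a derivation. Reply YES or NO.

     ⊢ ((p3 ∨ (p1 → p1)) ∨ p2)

Proof tree:
[∨I₁]  ⊢ ((p3 ∨ (p1 → p1)) ∨ p2)
  [∨I₂]  ⊢ (p3 ∨ (p1 → p1))
    [→I]  ⊢ (p1 → p1)
      [Ax] p1 ⊢ p1

Result: YES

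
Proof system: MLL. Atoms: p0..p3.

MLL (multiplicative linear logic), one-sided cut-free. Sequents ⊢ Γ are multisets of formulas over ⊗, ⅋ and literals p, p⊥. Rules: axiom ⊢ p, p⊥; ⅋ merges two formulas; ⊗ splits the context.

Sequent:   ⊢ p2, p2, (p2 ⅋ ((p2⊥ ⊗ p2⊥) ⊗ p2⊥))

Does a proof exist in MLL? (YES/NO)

Derivation (root first):
[⅋]  ⊢ p2, p2, (p2 ⅋ ((p2⊥ ⊗ p2⊥) ⊗ p2⊥))
  [⊗]  ⊢ p2, p2, p2, ((p2⊥ ⊗ p2⊥) ⊗ p2⊥)
    [⊗]  ⊢ p2, p2, (p2⊥ ⊗ p2⊥)
      [Ax]  ⊢ p2, p2⊥
      [Ax]  ⊢ p2, p2⊥
    [Ax]  ⊢ p2, p2⊥

Result: YES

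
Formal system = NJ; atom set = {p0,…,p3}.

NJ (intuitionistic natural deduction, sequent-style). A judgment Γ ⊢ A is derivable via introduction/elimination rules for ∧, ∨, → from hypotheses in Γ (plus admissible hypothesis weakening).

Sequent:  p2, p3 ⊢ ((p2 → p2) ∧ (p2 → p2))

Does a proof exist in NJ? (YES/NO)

Derivation (root first):
[∧I] p2, p3 ⊢ ((p2 → p2) ∧ (p2 → p2))
  [Wk] p3, p2 ⊢ (p2 → p2)
    [Wk] p3 ⊢ (p2 → p2)
      [→I]  ⊢ (p2 → p2)
        [Ax] p2 ⊢ p2
  [→I]  ⊢ (p2 → p2)
    [Ax] p2 ⊢ p2

Result: YES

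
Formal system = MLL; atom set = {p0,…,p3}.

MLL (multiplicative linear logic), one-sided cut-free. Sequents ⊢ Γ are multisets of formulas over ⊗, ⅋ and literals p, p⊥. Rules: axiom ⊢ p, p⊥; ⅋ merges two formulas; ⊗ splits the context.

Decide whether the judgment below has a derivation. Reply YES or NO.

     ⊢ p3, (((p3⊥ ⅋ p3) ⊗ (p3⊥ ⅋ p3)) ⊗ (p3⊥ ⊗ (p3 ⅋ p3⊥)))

Derivation (root first):
[⊗]  ⊢ p3, (((p3⊥ ⅋ p3) ⊗ (p3⊥ ⅋ p3)) ⊗ (p3⊥ ⊗ (p3 ⅋ p3⊥)))
  [⊗]  ⊢ ((p3⊥ ⅋ p3) ⊗ (p3⊥ ⅋ p3))
    [⅋]  ⊢ (p3⊥ ⅋ p3)
      [Ax]  ⊢ p3, p3⊥
    [⅋]  ⊢ (p3⊥ ⅋ p3)
      [Ax]  ⊢ p3, p3⊥
  [⊗]  ⊢ p3, (p3⊥ ⊗ (p3 ⅋ p3⊥))
    [Ax]  ⊢ p3, p3⊥
    [⅋]  ⊢ (p3 ⅋ p3⊥)
      [Ax]  ⊢ p3, p3⊥

Result: YES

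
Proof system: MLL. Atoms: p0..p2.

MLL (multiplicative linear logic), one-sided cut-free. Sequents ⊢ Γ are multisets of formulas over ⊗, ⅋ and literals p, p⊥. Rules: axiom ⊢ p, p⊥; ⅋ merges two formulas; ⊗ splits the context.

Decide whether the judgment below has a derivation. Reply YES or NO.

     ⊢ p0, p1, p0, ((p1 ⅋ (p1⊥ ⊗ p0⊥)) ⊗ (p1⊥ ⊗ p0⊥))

Derivation trace:
[⊗]  ⊢ p0, p1, p0, ((p1 ⅋ (p1⊥ ⊗ p0⊥)) ⊗ (p1⊥ ⊗ p0⊥))
  [⅋]  ⊢ p0, (p1 ⅋ (p1⊥ ⊗ p0⊥))
    [⊗]  ⊢ p1, p0, (p1⊥ ⊗ p0⊥)
      [Ax]  ⊢ p1, p1⊥
      [Ax]  ⊢ p0, p0⊥
  [⊗]  ⊢ p1, p0, (p1⊥ ⊗ p0⊥)
    [Ax]  ⊢ p1, p1⊥
    [Ax]  ⊢ p0, p0⊥

Result: YES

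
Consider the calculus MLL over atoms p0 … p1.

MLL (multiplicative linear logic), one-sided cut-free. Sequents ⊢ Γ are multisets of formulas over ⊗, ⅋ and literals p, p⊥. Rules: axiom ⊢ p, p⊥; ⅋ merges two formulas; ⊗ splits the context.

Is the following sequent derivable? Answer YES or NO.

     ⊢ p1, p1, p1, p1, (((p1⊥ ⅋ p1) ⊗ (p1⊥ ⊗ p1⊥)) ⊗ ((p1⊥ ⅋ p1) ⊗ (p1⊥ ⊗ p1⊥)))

Derivation trace:
[⊗]  ⊢ p1, p1, p1, p1, (((p1⊥ ⅋ p1) ⊗ (p1⊥ ⊗ p1⊥)) ⊗ ((p1⊥ ⅋ p1) ⊗ (p1⊥ ⊗ p1⊥)))
  [⊗]  ⊢ p1, p1, ((p1⊥ ⅋ p1) ⊗ (p1⊥ ⊗ p1⊥))
    [⅋]  ⊢ (p1⊥ ⅋ p1)
      [Ax]  ⊢ p1, p1⊥
    [⊗]  ⊢ p1, p1, (p1⊥ ⊗ p1⊥)
      [Ax]  ⊢ p1, p1⊥
      [Ax]  ⊢ p1, p1⊥
  [⊗]  ⊢ p1, p1, ((p1⊥ ⅋ p1) ⊗ (p1⊥ ⊗ p1⊥))
    [⅋]  ⊢ (p1⊥ ⅋ p1)
      [Ax]  ⊢ p1, p1⊥
    [⊗]  ⊢ p1, p1, (p1⊥ ⊗ p1⊥)
      [Ax]  ⊢ p1, p1⊥
      [Ax]  ⊢ p1, p1⊥

Result: YES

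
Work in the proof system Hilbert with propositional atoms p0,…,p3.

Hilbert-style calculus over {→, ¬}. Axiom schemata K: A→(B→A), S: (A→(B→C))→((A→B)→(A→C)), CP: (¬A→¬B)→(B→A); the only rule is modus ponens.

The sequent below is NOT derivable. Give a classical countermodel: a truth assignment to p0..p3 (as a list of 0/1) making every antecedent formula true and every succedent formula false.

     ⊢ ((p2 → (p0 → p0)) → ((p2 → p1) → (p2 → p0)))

Truth-table refutation:
  v=0000: Γ:[] Δ:[((p2 → (p0 → p0)) → ((p2 → p1) → (p2 → p0)))=T] refutes=False
  v=0001: Γ:[] Δ:[((p2 → (p0 → p0)) → ((p2 → p1) → (p2 → p0)))=T] refutes=False
  v=0010: Γ:[] Δ:[((p2 → (p0 → p0)) → ((p2 → p1) → (p2 → p0)))=T] refutes=False
  v=0011: Γ:[] Δ:[((p2 → (p0 → p0)) → ((p2 → p1) → (p2 → p0)))=T] refutes=False
  v=0100: Γ:[] Δ:[((p2 → (p0 → p0)) → ((p2 → p1) → (p2 → p0)))=T] refutes=False
  v=0101: Γ:[] Δ:[((p2 → (p0 → p0)) → ((p2 → p1) → (p2 → p0)))=T] refutes=False
  v=0110: Γ:[] Δ:[((p2 → (p0 → p0)) → ((p2 → p1) → (p2 → p0)))=F] refutes=True  ← countermodel

Result: [0, 1, 1, 0]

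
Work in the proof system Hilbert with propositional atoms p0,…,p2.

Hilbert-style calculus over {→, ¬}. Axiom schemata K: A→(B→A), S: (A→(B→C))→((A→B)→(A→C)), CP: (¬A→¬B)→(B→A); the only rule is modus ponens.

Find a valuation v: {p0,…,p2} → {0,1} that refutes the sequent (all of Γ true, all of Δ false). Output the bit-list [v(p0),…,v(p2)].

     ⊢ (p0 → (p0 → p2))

Truth-table refutation:
  v=000: Γ:[] Δ:[(p0 → (p0 → p2))=T] refutes=False
  v=001: Γ:[] Δ:[(p0 → (p0 → p2))=T] refutes=False
  v=010: Γ:[] Δ:[(p0 → (p0 → p2))=T] refutes=False
  v=011: Γ:[] Δ:[(p0 → (p0 → p2))=T] refutes=False
  v=100: Γ:[] Δ:[(p0 → (p0 → p2))=F] refutes=True  ← countermodel

Result: [1, 0, 0]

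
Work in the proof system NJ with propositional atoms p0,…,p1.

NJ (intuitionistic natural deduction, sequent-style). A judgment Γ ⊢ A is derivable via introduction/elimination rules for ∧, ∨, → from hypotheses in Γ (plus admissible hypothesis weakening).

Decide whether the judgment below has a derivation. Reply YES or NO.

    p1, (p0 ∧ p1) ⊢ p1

Derivation (root first):
[→E] p1, (p0 ∧ p1) ⊢ p1
  [Wk] (p0 ∧ p1), p1 ⊢ (p1 → p1)
    [Wk] (p0 ∧ p1) ⊢ (p1 → p1)
      [→I]  ⊢ (p1 → p1)
        [Ax] p1 ⊢ p1
  [Wk] p1, p1 ⊢ p1
    [Ax] p1 ⊢ p1

Result: YES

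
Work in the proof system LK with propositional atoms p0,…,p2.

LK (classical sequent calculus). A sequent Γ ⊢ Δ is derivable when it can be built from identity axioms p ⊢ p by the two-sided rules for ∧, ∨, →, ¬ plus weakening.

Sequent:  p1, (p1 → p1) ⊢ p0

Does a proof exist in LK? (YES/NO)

Enumerate valuations to refute Γ ⊢ Δ:
  v=000: Γ:[p1=F, (p1 → p1)=T] Δ:[p0=F] refutes=False
  v=001: Γ:[p1=F, (p1 → p1)=T] Δ:[p0=F] refutes=False
  v=010: Γ:[p1=T, (p1 → p1)=T] Δ:[p0=F] refutes=True  ← countermodel

Result: NO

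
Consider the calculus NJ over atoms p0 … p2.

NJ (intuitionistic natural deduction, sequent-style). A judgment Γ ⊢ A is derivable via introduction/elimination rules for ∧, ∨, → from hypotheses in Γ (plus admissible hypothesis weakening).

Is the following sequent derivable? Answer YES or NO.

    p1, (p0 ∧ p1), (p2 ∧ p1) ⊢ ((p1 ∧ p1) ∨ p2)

Derivation (root first):
[∨I₁] p1, (p0 ∧ p1), (p2 ∧ p1) ⊢ ((p1 ∧ p1) ∨ p2)
  [∧I] p1, (p0 ∧ p1), (p2 ∧ p1) ⊢ (p1 ∧ p1)
    [Wk] p1, (p0 ∧ p1), (p2 ∧ p1) ⊢ p1
      [Wk] p1, (p0 ∧ p1) ⊢ p1
        [Ax] p1 ⊢ p1
    [Ax] p1 ⊢ p1

Result: YES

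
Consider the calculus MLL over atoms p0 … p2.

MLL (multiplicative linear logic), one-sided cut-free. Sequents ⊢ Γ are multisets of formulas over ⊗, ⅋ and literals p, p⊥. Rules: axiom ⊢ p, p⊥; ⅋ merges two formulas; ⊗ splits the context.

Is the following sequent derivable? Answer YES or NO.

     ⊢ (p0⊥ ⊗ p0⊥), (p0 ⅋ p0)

Derivation (root first):
[⅋]  ⊢ (p0⊥ ⊗ p0⊥), (p0 ⅋ p0)
  [⊗]  ⊢ p0, p0, (p0⊥ ⊗ p0⊥)
    [Ax]  ⊢ p0, p0⊥
    [Ax]  ⊢ p0, p0⊥

Result: YES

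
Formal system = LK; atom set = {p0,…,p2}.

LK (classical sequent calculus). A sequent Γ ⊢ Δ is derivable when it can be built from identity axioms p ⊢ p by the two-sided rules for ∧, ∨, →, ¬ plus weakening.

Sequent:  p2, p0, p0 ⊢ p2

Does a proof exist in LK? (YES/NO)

Derivation trace:
[WL] p2, p0, p0 ⊢ p2
  [WL] p2, p0 ⊢ p2
    [Ax] p2 ⊢ p2

Result: YES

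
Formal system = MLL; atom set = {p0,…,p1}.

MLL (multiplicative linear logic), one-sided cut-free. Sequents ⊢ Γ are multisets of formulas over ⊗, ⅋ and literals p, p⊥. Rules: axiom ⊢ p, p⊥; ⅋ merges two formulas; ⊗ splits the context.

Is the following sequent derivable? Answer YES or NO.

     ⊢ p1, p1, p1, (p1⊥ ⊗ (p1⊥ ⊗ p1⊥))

Derivation (root first):
[⊗]  ⊢ p1, p1, p1, (p1⊥ ⊗ (p1⊥ ⊗ p1⊥))
  [Ax]  ⊢ p1, p1⊥
  [⊗]  ⊢ p1, p1, (p1⊥ ⊗ p1⊥)
    [Ax]  ⊢ p1, p1⊥
    [Ax]  ⊢ p1, p1⊥

Result: YES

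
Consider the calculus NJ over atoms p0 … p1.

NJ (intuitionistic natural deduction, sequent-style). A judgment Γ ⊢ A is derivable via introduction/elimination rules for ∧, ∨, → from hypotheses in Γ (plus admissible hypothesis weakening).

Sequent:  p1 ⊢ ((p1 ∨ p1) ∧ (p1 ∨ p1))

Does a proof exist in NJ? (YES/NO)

Derivation trace:
[∧I] p1 ⊢ ((p1 ∨ p1) ∧ (p1 ∨ p1))
  [∨I₂] p1 ⊢ (p1 ∨ p1)
    [Ax] p1 ⊢ p1
  [∨I₂] p1 ⊢ (p1 ∨ p1)
    [Ax] p1 ⊢ p1

Result: YES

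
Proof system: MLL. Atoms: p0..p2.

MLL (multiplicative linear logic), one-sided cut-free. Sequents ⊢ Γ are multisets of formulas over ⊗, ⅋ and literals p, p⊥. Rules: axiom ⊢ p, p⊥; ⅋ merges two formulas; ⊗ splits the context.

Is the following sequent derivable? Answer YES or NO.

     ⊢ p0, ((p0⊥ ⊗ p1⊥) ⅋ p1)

Derivation (root first):
[⅋]  ⊢ p0, ((p0⊥ ⊗ p1⊥) ⅋ p1)
  [⊗]  ⊢ p0, p1, (p0⊥ ⊗ p1⊥)
    [Ax]  ⊢ p0, p0⊥
    [Ax]  ⊢ p1, p1⊥

Result: YES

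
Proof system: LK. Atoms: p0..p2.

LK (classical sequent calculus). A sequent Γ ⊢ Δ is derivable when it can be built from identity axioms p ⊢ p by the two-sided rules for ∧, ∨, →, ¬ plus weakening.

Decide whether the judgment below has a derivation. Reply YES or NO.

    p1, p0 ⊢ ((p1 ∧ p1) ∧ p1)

Proof tree:
[∧R] p1, p0 ⊢ ((p1 ∧ p1) ∧ p1)
  [∧R] p1 ⊢ (p1 ∧ p1)
    [Ax] p1 ⊢ p1
    [Ax] p1 ⊢ p1
  [WL] p1, p0 ⊢ p1
    [Ax] p1 ⊢ p1

Result: YES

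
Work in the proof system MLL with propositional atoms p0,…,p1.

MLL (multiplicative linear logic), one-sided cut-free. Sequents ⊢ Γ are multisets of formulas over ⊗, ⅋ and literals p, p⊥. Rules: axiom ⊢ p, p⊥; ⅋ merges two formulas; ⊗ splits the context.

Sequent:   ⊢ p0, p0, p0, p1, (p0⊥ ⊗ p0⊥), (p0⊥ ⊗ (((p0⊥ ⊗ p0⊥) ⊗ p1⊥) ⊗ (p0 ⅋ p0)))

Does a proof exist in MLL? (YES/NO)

Proof tree:
[⊗]  ⊢ p0, p0, p0, p1, (p0⊥ ⊗ p0⊥), (p0⊥ ⊗ (((p0⊥ ⊗ p0⊥) ⊗ p1⊥) ⊗ (p0 ⅋ p0)))
  [Ax]  ⊢ p0, p0⊥
  [⊗]  ⊢ p0, p0, p1, (p0⊥ ⊗ p0⊥), (((p0⊥ ⊗ p0⊥) ⊗ p1⊥) ⊗ (p0 ⅋ p0))
    [⊗]  ⊢ p0, p0, p1, ((p0⊥ ⊗ p0⊥) ⊗ p1⊥)
      [⊗]  ⊢ p0, p0, (p0⊥ ⊗ p0⊥)
        [Ax]  ⊢ p0, p0⊥
        [Ax]  ⊢ p0, p0⊥
      [Ax]  ⊢ p1, p1⊥
    [⅋]  ⊢ (p0⊥ ⊗ p0⊥), (p0 ⅋ p0)
      [⊗]  ⊢ p0, p0, (p0⊥ ⊗ p0⊥)
        [Ax]  ⊢ p0, p0⊥
        [Ax]  ⊢ p0, p0⊥

Result: YES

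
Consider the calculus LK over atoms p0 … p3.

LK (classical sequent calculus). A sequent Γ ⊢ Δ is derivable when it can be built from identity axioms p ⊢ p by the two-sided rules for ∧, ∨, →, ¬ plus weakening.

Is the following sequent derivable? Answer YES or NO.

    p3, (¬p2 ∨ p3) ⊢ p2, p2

Search for a countermodel by truth-table:
  v=0000: Γ:[p3=F, (¬p2 ∨ p3)=T] Δ:[p2=F, p2=F] refutes=False
  v=0001: Γ:[p3=T, (¬p2 ∨ p3)=T] Δ:[p2=F, p2=F] refutes=True  ← countermodel

Result: NO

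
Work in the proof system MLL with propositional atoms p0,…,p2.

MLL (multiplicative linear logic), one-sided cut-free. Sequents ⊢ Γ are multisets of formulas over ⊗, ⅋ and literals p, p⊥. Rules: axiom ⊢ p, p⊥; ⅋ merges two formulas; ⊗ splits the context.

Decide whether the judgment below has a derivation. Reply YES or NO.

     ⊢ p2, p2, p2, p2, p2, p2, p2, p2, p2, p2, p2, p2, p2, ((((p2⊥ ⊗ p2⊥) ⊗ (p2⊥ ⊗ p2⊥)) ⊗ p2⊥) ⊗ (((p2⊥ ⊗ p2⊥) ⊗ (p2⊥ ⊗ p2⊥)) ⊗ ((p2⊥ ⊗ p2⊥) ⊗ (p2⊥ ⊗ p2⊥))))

Derivation trace:
[⊗]  ⊢ p2, p2, p2, p2, p2, p2, p2, p2, p2, p2, p2, p2, p2, ((((p2⊥ ⊗ p2⊥) ⊗ (p2⊥ ⊗ p2⊥)) ⊗ p2⊥) ⊗ (((p2⊥ ⊗ p2⊥) ⊗ (p2⊥ ⊗ p2⊥)) ⊗ ((p2⊥ ⊗ p2⊥) ⊗ (p2⊥ ⊗ p2⊥))))
  [⊗]  ⊢ p2, p2, p2, p2, p2, (((p2⊥ ⊗ p2⊥) ⊗ (p2⊥ ⊗ p2⊥)) ⊗ p2⊥)
    [⊗]  ⊢ p2, p2, p2, p2, ((p2⊥ ⊗ p2⊥) ⊗ (p2⊥ ⊗ p2⊥))
      [⊗]  ⊢ p2, p2, (p2⊥ ⊗ p2⊥)
        [Ax]  ⊢ p2, p2⊥
        [Ax]  ⊢ p2, p2⊥
      [⊗]  ⊢ p2, p2, (p2⊥ ⊗ p2⊥)
        [Ax]  ⊢ p2, p2⊥
        [Ax]  ⊢ p2, p2⊥
    [Ax]  ⊢ p2, p2⊥
  [⊗]  ⊢ p2, p2, p2, p2, p2, p2, p2, p2, (((p2⊥ ⊗ p2⊥) ⊗ (p2⊥ ⊗ p2⊥)) ⊗ ((p2⊥ ⊗ p2⊥) ⊗ (p2⊥ ⊗ p2⊥)))
    [⊗]  ⊢ p2, p2, p2, p2, ((p2⊥ ⊗ p2⊥) ⊗ (p2⊥ ⊗ p2⊥))
      [⊗]  ⊢ p2, p2, (p2⊥ ⊗ p2⊥)
        [Ax]  ⊢ p2, p2⊥
        [Ax]  ⊢ p2, p2⊥
      [⊗]  ⊢ p2, p2, (p2⊥ ⊗ p2⊥)
        [Ax]  ⊢ p2, p2⊥
        [Ax]  ⊢ p2, p2⊥
    [⊗]  ⊢ p2, p2, p2, p2, ((p2⊥ ⊗ p2⊥) ⊗ (p2⊥ ⊗ p2⊥))
      [⊗]  ⊢ p2, p2, (p2⊥ ⊗ p2⊥)
        [Ax]  ⊢ p2, p2⊥
        [Ax]  ⊢ p2, p2⊥
      [⊗]  ⊢ p2, p2, (p2⊥ ⊗ p2⊥)
        [Ax]  ⊢ p2, p2⊥
        [Ax]  ⊢ p2, p2⊥

Result: YES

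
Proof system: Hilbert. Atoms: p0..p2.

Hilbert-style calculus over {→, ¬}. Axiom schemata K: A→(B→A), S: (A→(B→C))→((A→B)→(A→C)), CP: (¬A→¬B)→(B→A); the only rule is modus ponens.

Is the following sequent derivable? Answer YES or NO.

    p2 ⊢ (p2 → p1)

Enumerate valuations to refute Γ ⊢ Δ:
  v=000: Γ:[p2=F] Δ:[(p2 → p1)=T] refutes=False
  v=001: Γ:[p2=T] Δ:[(p2 → p1)=F] refutes=True  ← countermodel

Result: NO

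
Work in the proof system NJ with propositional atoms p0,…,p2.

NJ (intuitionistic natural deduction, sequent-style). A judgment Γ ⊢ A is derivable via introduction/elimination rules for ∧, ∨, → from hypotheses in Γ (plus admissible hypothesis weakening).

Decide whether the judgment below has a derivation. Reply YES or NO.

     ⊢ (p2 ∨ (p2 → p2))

Proof tree:
[∨I₂]  ⊢ (p2 ∨ (p2 → p2))
  [→I]  ⊢ (p2 → p2)
    [Ax] p2 ⊢ p2

Result: YES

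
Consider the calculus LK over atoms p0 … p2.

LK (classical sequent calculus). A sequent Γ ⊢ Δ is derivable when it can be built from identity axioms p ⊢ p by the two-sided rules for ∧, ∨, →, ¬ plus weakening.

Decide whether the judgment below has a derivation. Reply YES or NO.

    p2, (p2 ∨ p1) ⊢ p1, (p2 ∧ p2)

Proof tree:
[∧R] p2, (p2 ∨ p1) ⊢ p1, (p2 ∧ p2)
  [Ax] p2 ⊢ p2
  [∨L] (p2 ∨ p1) ⊢ p1, p2
    [Ax] p2 ⊢ p2
    [Ax] p1 ⊢ p1

Result: YES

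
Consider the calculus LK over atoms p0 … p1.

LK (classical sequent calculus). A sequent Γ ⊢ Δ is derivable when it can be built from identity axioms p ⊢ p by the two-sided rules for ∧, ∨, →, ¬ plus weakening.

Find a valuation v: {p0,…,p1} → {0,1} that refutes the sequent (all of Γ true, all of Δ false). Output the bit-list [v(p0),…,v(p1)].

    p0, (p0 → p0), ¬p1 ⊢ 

Enumerate valuations to refute Γ ⊢ Δ:
  v=00: Γ:[p0=F, (p0 → p0)=T, ¬p1=T] Δ:[] refutes=False
  v=01: Γ:[p0=F, (p0 → p0)=T, ¬p1=F] Δ:[] refutes=False
  v=10: Γ:[p0=T, (p0 → p0)=T, ¬p1=T] Δ:[] refutes=True  ← countermodel

Result: [1, 0]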